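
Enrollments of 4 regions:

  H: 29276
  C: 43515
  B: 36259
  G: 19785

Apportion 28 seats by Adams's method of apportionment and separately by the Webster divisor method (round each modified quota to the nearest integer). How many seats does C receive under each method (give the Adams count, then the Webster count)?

Adams: H 6, C 9, B 8, G 5.
Webster: H 6, C 10, B 8, G 4.
C gets 9 under Adams and 10 under Webster.

9 and 10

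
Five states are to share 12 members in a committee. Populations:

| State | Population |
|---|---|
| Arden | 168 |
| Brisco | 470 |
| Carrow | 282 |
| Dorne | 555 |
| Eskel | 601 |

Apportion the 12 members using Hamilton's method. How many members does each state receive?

Standard divisor: 2076 ÷ 12 = 173.
Standard quotas: Arden 0.971, Brisco 2.717, Carrow 1.630, Dorne 3.208, Eskel 3.474.
Lower quotas: Arden 0, Brisco 2, Carrow 1, Dorne 3, Eskel 3 (sum 9, leaving 3 seats).
Remainders in descending order: Arden 0.971, Brisco 0.717, Carrow 0.630, Eskel 0.474, Dorne 0.208.
The surplus seats go to Arden, Brisco, Carrow.

Arden=1, Brisco=3, Carrow=2, Dorne=3, Eskel=3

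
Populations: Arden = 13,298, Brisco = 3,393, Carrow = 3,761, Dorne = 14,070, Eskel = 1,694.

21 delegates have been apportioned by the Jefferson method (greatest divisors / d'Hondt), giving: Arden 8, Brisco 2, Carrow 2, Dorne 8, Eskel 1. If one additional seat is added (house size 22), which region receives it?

Priority for the next seat is population ÷ (current seats + 1).
Priorities: Arden 1477.556, Brisco 1131.000, Carrow 1253.667, Dorne 1563.333, Eskel 847.000.
Highest priority: Dorne.

Dorne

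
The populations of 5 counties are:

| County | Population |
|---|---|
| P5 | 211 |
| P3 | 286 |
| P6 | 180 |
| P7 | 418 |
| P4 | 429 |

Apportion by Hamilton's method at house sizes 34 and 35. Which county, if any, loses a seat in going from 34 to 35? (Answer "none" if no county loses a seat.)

none

At 34 seats: P5 5, P3 6, P6 4, P7 9, P4 10.
At 35 seats: P5 5, P3 6, P6 4, P7 10, P4 10.
No county's allocation decreased.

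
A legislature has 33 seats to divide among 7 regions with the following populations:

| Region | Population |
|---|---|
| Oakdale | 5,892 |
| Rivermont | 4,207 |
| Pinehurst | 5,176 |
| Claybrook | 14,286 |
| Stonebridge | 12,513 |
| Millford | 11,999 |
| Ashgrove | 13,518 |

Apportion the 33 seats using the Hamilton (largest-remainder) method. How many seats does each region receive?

Standard divisor: 67591 ÷ 33 ≈ 2048.212.
Standard quotas: Oakdale 2.8767, Rivermont 2.0540, Pinehurst 2.5271, Claybrook 6.9749, Stonebridge 6.1092, Millford 5.8583, Ashgrove 6.5999.
Lower quotas: Oakdale 2, Rivermont 2, Pinehurst 2, Claybrook 6, Stonebridge 6, Millford 5, Ashgrove 6 (sum 29, leaving 4 seats).
Remainders in descending order: Claybrook 0.9749, Oakdale 0.8767, Millford 0.8583, Ashgrove 0.5999, Pinehurst 0.5271, Stonebridge 0.1092, Rivermont 0.0540.
Largest remainders: Claybrook, Oakdale, Millford, Ashgrove receive the extra seats.

Oakdale=3; Rivermont=2; Pinehurst=2; Claybrook=7; Stonebridge=6; Millford=6; Ashgrove=7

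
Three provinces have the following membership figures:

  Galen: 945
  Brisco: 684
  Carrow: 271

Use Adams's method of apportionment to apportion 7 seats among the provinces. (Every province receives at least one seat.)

Standard divisor 1900/7 ≈ 271.429; standard quotas: Galen 3.482, Brisco 2.520, Carrow 0.998.
Rounding up gives 4, 3, 1 = 8 seats, so the divisor must be adjusted.
With modified divisor 330: modified quotas Galen 2.864, Brisco 2.073, Carrow 0.821.
Rounding up: Galen 3, Brisco 3, Carrow 1 (total 7).

Galen=3, Brisco=3, Carrow=1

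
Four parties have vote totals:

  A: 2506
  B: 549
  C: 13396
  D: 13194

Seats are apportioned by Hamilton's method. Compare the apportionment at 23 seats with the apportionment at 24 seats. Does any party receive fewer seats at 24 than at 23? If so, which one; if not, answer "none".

B

At 23 seats: A 2, B 1, C 10, D 10.
At 24 seats: A 2, B 0, C 11, D 11.
B drops from 1 to 0.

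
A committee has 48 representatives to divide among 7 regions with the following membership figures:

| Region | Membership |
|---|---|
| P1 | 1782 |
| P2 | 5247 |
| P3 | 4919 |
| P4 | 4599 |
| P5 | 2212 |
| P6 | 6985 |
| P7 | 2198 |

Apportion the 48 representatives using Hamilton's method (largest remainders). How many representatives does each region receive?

P1: 3, P2: 9, P3: 8, P4: 8, P5: 4, P6: 12, P7: 4

The standard divisor is 27942/48 ≈ 582.125.
Standard quotas: P1 3.0612, P2 9.0135, P3 8.4501, P4 7.9004, P5 3.7999, P6 11.9991, P7 3.7758.
Lower quotas: P1 3, P2 9, P3 8, P4 7, P5 3, P6 11, P7 3 (sum 44, leaving 4 seats).
Remainders in descending order: P6 0.9991, P4 0.9004, P5 0.7999, P7 0.7758, P3 0.4501, P1 0.0612, P2 0.0135.
Largest remainders: P6, P4, P5, P7 receive the extra seats.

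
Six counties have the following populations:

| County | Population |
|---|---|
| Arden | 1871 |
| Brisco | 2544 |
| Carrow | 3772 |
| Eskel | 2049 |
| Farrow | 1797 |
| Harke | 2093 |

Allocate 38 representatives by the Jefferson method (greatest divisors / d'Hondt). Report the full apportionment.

Standard divisor 14126/38 ≈ 371.737; standard quotas: Arden 5.033, Brisco 6.844, Carrow 10.147, Eskel 5.512, Farrow 4.834, Harke 5.630.
Rounding down gives 5, 6, 10, 5, 4, 5 = 35 seats, so the divisor must be adjusted.
With modified divisor 346: modified quotas Arden 5.408, Brisco 7.353, Carrow 10.902, Eskel 5.922, Farrow 5.194, Harke 6.049.
Rounding down: Arden 5, Brisco 7, Carrow 10, Eskel 5, Farrow 5, Harke 6 (total 38).

Arden 5, Brisco 7, Carrow 10, Eskel 5, Farrow 5, Harke 6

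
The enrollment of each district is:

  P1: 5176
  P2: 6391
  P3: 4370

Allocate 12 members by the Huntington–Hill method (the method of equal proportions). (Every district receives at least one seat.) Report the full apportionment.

P1 4, P2 5, P3 3

With divisor 1345: modified quotas P1 3.848, P2 4.752, P3 3.249.
Geometric-mean thresholds: P1 √(3·4)=3.464, P2 √(4·5)=4.472, P3 √(3·4)=3.464.
Each quota rounded against its threshold gives P1 4, P2 5, P3 3 (total 12).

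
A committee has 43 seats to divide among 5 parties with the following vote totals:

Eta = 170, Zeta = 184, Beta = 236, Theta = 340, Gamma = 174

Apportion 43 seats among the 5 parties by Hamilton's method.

Eta 7, Zeta 7, Beta 9, Theta 13, Gamma 7

Standard divisor: 1104 ÷ 43 ≈ 25.674.
Standard quotas: Eta 6.621, Zeta 7.167, Beta 9.192, Theta 13.243, Gamma 6.777.
Lower quotas: Eta 6, Zeta 7, Beta 9, Theta 13, Gamma 6 (sum 41, leaving 2 seats).
Remainders in descending order: Gamma 0.777, Eta 0.621, Theta 0.243, Beta 0.192, Zeta 0.167.
Largest remainders: Gamma, Eta receive the extra seats.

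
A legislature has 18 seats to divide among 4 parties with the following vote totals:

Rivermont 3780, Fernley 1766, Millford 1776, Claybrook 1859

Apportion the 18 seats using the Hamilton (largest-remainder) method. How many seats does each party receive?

Rivermont 7, Fernley 3, Millford 4, Claybrook 4

The standard divisor is 9181/18 ≈ 510.056.
Standard quotas: Rivermont 7.411, Fernley 3.462, Millford 3.482, Claybrook 3.645.
Lower quotas: Rivermont 7, Fernley 3, Millford 3, Claybrook 3 (sum 16, leaving 2 seats).
Remainders in descending order: Claybrook 0.645, Millford 0.482, Fernley 0.462, Rivermont 0.411.
Largest remainders: Claybrook, Millford receive the extra seats.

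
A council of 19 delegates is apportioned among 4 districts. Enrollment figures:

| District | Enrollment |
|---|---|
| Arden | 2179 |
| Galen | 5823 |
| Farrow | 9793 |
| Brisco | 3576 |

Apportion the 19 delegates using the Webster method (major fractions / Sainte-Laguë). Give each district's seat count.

Standard divisor 21371/19 ≈ 1124.789; standard quotas: Arden 1.937, Galen 5.177, Farrow 8.707, Brisco 3.179.
Rounding to the nearest integer gives Arden 2, Galen 5, Farrow 9, Brisco 3 — total 19, matching the house size, so no adjustment is needed.

Arden: 2, Galen: 5, Farrow: 9, Brisco: 3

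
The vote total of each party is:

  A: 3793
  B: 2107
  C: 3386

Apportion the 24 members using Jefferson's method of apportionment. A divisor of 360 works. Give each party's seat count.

With modified divisor 360: modified quotas A 10.536, B 5.853, C 9.406.
Rounding down: A 10, B 5, C 9 (total 24).

A 10; B 5; C 9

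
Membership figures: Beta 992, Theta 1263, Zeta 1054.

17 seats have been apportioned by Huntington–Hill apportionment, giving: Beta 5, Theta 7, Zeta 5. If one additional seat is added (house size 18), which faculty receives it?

Zeta

Priority for the next seat is population ÷ (√(s·(s+1))).
Priorities: Beta 181.114, Theta 168.775, Zeta 192.433.
Highest priority: Zeta.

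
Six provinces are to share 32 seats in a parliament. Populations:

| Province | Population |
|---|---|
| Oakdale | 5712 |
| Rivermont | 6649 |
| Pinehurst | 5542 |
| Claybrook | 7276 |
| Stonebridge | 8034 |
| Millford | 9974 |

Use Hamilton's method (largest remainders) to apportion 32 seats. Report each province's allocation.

Total 43187; standard divisor 43187/32 ≈ 1349.594.
Standard quotas: Oakdale 4.2324, Rivermont 4.9267, Pinehurst 4.1064, Claybrook 5.3913, Stonebridge 5.9529, Millford 7.3904.
Lower quotas: Oakdale 4, Rivermont 4, Pinehurst 4, Claybrook 5, Stonebridge 5, Millford 7 (sum 29, leaving 3 seats).
Remainders in descending order: Stonebridge 0.9529, Rivermont 0.9267, Claybrook 0.3913, Millford 0.3904, Oakdale 0.2324, Pinehurst 0.1064.
The surplus seats go to Stonebridge, Rivermont, Claybrook.

Oakdale=4, Rivermont=5, Pinehurst=4, Claybrook=6, Stonebridge=6, Millford=7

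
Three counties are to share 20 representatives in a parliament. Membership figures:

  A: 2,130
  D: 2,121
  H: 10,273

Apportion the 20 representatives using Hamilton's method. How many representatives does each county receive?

The standard divisor is 14524/20 ≈ 726.2.
Standard quotas: A 2.9331, D 2.9207, H 14.1462.
Lower quotas: A 2, D 2, H 14 (sum 18, leaving 2 seats).
Remainders in descending order: A 0.9331, D 0.9207, H 0.1462.
The surplus seats go to A, D.

A 3, D 3, H 14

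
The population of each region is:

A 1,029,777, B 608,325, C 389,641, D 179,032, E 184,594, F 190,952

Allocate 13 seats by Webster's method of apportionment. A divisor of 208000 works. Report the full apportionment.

A 5, B 3, C 2, D 1, E 1, F 1

With modified divisor 208000: modified quotas A 4.951, B 2.925, C 1.873, D 0.861, E 0.887, F 0.918.
Rounding to the nearest integer: A 5, B 3, C 2, D 1, E 1, F 1 (total 13).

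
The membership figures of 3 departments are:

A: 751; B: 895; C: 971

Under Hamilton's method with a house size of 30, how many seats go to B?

The standard divisor is 2617/30 ≈ 87.233.
Standard quotas: A 8.609, B 10.260, C 11.131.
Lower quotas: A 8, B 10, C 11 (sum 29, leaving 1 seat).
Remainders in descending order: A 0.609, B 0.260, C 0.131.
The surplus seat goes to A.
B receives 10.

10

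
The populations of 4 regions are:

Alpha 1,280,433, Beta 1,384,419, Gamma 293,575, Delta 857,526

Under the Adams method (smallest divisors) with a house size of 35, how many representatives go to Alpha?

12

Standard divisor 3815953/35 ≈ 109027.229; standard quotas: Alpha 11.744, Beta 12.698, Gamma 2.693, Delta 7.865.
Rounding up gives 12, 13, 3, 8 = 36 seats, so the divisor must be adjusted.
With modified divisor 115900: modified quotas Alpha 11.048, Beta 11.945, Gamma 2.533, Delta 7.399.
Rounding up: Alpha 12, Beta 12, Gamma 3, Delta 8 (total 35).
Alpha receives 12.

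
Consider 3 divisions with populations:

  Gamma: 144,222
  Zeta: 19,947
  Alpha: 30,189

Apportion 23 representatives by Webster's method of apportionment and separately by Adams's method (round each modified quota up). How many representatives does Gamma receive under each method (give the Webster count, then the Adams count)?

Webster: Gamma 17, Zeta 2, Alpha 4.
Adams: Gamma 16, Zeta 3, Alpha 4.
Gamma gets 17 under Webster and 16 under Adams.

17 and 16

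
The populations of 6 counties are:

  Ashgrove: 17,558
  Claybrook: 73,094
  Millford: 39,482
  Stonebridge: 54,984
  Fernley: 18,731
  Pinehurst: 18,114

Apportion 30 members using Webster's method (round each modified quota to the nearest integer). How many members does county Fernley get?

3

Standard divisor 221963/30 ≈ 7398.767; standard quotas: Ashgrove 2.373, Claybrook 9.879, Millford 5.336, Stonebridge 7.432, Fernley 2.532, Pinehurst 2.448.
Rounding to the nearest integer gives 2, 10, 5, 7, 3, 2 = 29 seats, so the divisor must be adjusted.
With modified divisor 7305.52: modified quotas Ashgrove 2.403, Claybrook 10.005, Millford 5.404, Stonebridge 7.526, Fernley 2.564, Pinehurst 2.479.
Rounding to the nearest integer: Ashgrove 2, Claybrook 10, Millford 5, Stonebridge 8, Fernley 3, Pinehurst 2 (total 30).
Fernley receives 3.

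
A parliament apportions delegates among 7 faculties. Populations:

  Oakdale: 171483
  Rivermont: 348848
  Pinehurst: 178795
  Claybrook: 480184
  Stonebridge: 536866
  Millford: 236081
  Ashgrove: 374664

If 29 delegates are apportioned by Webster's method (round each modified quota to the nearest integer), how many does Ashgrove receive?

5

Standard divisor 2326921/29 ≈ 80238.655; standard quotas: Oakdale 2.137, Rivermont 4.348, Pinehurst 2.228, Claybrook 5.984, Stonebridge 6.691, Millford 2.942, Ashgrove 4.669.
Rounding to the nearest integer gives Oakdale 2, Rivermont 4, Pinehurst 2, Claybrook 6, Stonebridge 7, Millford 3, Ashgrove 5 — total 29, matching the house size, so no adjustment is needed.
Ashgrove receives 5.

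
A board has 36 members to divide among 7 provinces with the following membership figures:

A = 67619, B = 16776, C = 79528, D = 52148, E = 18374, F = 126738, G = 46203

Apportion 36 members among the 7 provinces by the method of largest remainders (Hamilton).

Standard divisor: 407386 ÷ 36 ≈ 11316.278.
Standard quotas: A 5.9754, B 1.4825, C 7.0278, D 4.6082, E 1.6237, F 11.1996, G 4.0829.
Lower quotas: A 5, B 1, C 7, D 4, E 1, F 11, G 4 (sum 33, leaving 3 seats).
Remainders in descending order: A 0.9754, E 0.6237, D 0.6082, B 0.4825, F 0.1996, G 0.0829, C 0.0278.
The surplus seats go to A, E, D.

A=6, B=1, C=7, D=5, E=2, F=11, G=4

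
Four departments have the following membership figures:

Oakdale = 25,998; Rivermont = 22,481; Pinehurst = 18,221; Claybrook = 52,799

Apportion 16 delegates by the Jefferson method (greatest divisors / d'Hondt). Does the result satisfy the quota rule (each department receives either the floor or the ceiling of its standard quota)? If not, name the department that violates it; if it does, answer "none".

Standard quotas: Oakdale 3.481, Rivermont 3.010, Pinehurst 2.440, Claybrook 7.069.
Jefferson allocation: Oakdale 3, Rivermont 3, Pinehurst 2, Claybrook 8.
Every allocation lies between the lower and upper quota.

none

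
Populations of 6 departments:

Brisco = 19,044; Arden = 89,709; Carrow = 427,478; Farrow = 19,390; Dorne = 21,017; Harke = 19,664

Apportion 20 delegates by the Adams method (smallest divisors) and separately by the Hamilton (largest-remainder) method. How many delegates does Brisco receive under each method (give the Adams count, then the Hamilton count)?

1 and 0

Adams: Brisco 1, Arden 3, Carrow 13, Farrow 1, Dorne 1, Harke 1.
Hamilton: Brisco 0, Arden 3, Carrow 14, Farrow 1, Dorne 1, Harke 1.
Brisco gets 1 under Adams and 0 under Hamilton.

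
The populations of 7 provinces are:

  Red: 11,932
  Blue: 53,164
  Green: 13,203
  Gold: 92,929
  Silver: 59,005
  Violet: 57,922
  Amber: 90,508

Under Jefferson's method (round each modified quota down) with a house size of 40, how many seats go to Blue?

6

Standard divisor 378663/40 ≈ 9466.575; standard quotas: Red 1.260, Blue 5.616, Green 1.395, Gold 9.817, Silver 6.233, Violet 6.119, Amber 9.561.
Rounding down gives 1, 5, 1, 9, 6, 6, 9 = 37 seats, so the divisor must be adjusted.
With modified divisor 8700: modified quotas Red 1.371, Blue 6.111, Green 1.518, Gold 10.681, Silver 6.782, Violet 6.658, Amber 10.403.
Rounding down: Red 1, Blue 6, Green 1, Gold 10, Silver 6, Violet 6, Amber 10 (total 40).
Blue receives 6.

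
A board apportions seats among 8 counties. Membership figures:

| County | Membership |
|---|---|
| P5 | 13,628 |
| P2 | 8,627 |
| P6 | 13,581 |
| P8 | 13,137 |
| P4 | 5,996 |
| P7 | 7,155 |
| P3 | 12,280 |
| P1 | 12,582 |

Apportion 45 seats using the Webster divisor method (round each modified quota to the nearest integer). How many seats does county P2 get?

4

Standard divisor 86986/45 ≈ 1933.022; standard quotas: P5 7.050, P2 4.463, P6 7.026, P8 6.796, P4 3.102, P7 3.701, P3 6.353, P1 6.509.
Rounding to the nearest integer gives P5 7, P2 4, P6 7, P8 7, P4 3, P7 4, P3 6, P1 7 — total 45, matching the house size, so no adjustment is needed.
P2 receives 4.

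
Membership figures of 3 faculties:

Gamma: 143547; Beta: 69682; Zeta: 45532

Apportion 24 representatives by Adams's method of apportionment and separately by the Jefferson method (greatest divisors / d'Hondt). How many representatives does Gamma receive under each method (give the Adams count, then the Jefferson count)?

13 and 14

Adams: Gamma 13, Beta 7, Zeta 4.
Jefferson: Gamma 14, Beta 6, Zeta 4.
Gamma gets 13 under Adams and 14 under Jefferson.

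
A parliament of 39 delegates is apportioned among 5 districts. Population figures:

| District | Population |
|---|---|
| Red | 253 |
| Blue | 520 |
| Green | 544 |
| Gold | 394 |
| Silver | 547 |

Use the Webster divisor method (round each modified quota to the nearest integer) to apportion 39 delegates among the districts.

Red 4, Blue 9, Green 9, Gold 7, Silver 10

Standard divisor 2258/39 ≈ 57.897; standard quotas: Red 4.370, Blue 8.981, Green 9.396, Gold 6.805, Silver 9.448.
Rounding to the nearest integer gives 4, 9, 9, 7, 9 = 38 seats, so the divisor must be adjusted.
With modified divisor 57.4: modified quotas Red 4.408, Blue 9.059, Green 9.477, Gold 6.864, Silver 9.530.
Rounding to the nearest integer: Red 4, Blue 9, Green 9, Gold 7, Silver 10 (total 39).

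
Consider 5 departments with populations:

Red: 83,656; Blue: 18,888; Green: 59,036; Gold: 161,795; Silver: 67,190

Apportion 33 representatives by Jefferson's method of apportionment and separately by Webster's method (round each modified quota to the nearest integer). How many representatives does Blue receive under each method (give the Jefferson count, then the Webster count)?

Jefferson: Red 7, Blue 1, Green 5, Gold 14, Silver 6.
Webster: Red 7, Blue 2, Green 5, Gold 13, Silver 6.
Blue gets 1 under Jefferson and 2 under Webster.

1 and 2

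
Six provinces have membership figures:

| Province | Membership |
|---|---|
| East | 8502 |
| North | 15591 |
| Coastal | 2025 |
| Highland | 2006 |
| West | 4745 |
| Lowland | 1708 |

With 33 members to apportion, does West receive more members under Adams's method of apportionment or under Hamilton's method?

Adams: East 8, North 14, Coastal 2, Highland 2, West 5, Lowland 2.
Hamilton: East 8, North 15, Coastal 2, Highland 2, West 4, Lowland 2.
West gets 5 under Adams and 4 under Hamilton.

Adams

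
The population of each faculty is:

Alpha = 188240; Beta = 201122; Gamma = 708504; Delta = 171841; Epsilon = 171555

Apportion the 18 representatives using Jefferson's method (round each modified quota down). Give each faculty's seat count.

Standard divisor 1441262/18 ≈ 80070.111; standard quotas: Alpha 2.351, Beta 2.512, Gamma 8.849, Delta 2.146, Epsilon 2.143.
Rounding down gives 2, 2, 8, 2, 2 = 16 seats, so the divisor must be adjusted.
With modified divisor 68900: modified quotas Alpha 2.732, Beta 2.919, Gamma 10.283, Delta 2.494, Epsilon 2.490.
Rounding down: Alpha 2, Beta 2, Gamma 10, Delta 2, Epsilon 2 (total 18).

Alpha 2, Beta 2, Gamma 10, Delta 2, Epsilon 2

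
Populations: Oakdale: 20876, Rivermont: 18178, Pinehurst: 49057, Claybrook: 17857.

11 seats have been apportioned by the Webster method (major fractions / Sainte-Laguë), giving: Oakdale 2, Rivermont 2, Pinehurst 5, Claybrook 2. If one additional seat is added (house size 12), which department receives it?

Pinehurst

Priority for the next seat is population ÷ (current seats + 0.5).
Priorities: Oakdale 8350.400, Rivermont 7271.200, Pinehurst 8919.455, Claybrook 7142.800.
Highest priority: Pinehurst.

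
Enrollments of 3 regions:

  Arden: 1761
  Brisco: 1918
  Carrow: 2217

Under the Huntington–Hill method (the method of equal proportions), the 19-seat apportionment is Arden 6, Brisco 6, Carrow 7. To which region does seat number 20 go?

Carrow

Priority for the next seat is population ÷ (√(s·(s+1))).
Priorities: Arden 271.728, Brisco 295.954, Carrow 296.259.
Highest priority: Carrow.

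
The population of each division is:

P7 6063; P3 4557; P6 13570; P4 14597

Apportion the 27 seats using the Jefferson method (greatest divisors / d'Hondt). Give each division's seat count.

Standard divisor 38787/27 ≈ 1436.556; standard quotas: P7 4.221, P3 3.172, P6 9.446, P4 10.161.
Rounding down gives 4, 3, 9, 10 = 26 seats, so the divisor must be adjusted.
With modified divisor 1340: modified quotas P7 4.525, P3 3.401, P6 10.127, P4 10.893.
Rounding down: P7 4, P3 3, P6 10, P4 10 (total 27).

P7=4, P3=3, P6=10, P4=10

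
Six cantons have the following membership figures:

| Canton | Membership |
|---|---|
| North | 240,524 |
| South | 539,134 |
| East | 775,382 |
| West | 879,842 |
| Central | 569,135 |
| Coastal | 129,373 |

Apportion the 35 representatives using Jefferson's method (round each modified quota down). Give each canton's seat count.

Standard divisor 3133390/35 ≈ 89525.429; standard quotas: North 2.687, South 6.022, East 8.661, West 9.828, Central 6.357, Coastal 1.445.
Rounding down gives 2, 6, 8, 9, 6, 1 = 32 seats, so the divisor must be adjusted.
With modified divisor 80740: modified quotas North 2.979, South 6.677, East 9.603, West 10.897, Central 7.049, Coastal 1.602.
Rounding down: North 2, South 6, East 9, West 10, Central 7, Coastal 1 (total 35).

North 2, South 6, East 9, West 10, Central 7, Coastal 1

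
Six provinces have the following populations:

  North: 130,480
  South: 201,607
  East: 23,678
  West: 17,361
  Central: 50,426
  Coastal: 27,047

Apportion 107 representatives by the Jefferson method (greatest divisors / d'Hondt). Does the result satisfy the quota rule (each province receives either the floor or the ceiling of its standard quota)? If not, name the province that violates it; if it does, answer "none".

Standard quotas: North 30.984, South 47.874, East 5.623, West 4.123, Central 11.974, Coastal 6.423.
Jefferson allocation: North 31, South 49, East 5, West 4, Central 12, Coastal 6.
South has quota 47.874 (lower 47, upper 48) but receives 49 — outside the quota interval.

South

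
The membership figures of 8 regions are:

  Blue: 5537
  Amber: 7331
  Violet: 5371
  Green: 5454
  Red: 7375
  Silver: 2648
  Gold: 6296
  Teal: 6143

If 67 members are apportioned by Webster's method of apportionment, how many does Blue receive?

Standard divisor 46155/67 ≈ 688.881; standard quotas: Blue 8.038, Amber 10.642, Violet 7.797, Green 7.917, Red 10.706, Silver 3.844, Gold 9.139, Teal 8.917.
Rounding to the nearest integer gives 8, 11, 8, 8, 11, 4, 9, 9 = 68 seats, so the divisor must be adjusted.
With modified divisor 700: modified quotas Blue 7.910, Amber 10.473, Violet 7.673, Green 7.791, Red 10.536, Silver 3.783, Gold 8.994, Teal 8.776.
Rounding to the nearest integer: Blue 8, Amber 10, Violet 8, Green 8, Red 11, Silver 4, Gold 9, Teal 9 (total 67).
Blue receives 8.

8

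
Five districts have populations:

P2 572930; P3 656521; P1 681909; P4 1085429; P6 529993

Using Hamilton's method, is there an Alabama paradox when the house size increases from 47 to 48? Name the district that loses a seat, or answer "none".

At 47 seats: P2 8, P3 9, P1 9, P4 14, P6 7.
At 48 seats: P2 8, P3 9, P1 9, P4 15, P6 7.
No district's allocation decreased.

none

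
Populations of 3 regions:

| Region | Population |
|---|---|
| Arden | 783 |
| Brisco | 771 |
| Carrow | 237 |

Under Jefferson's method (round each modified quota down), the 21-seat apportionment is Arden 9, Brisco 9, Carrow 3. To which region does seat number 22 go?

Arden

Priority for the next seat is population ÷ (current seats + 1).
Priorities: Arden 78.300, Brisco 77.100, Carrow 59.250.
Highest priority: Arden.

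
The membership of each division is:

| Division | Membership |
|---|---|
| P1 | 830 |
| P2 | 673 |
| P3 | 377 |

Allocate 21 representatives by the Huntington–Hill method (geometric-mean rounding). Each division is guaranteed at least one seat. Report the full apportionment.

With divisor 89: modified quotas P1 9.326, P2 7.562, P3 4.236.
Geometric-mean thresholds: P1 √(9·10)=9.487, P2 √(7·8)=7.483, P3 √(4·5)=4.472.
Each quota rounded against its threshold gives P1 9, P2 8, P3 4 (total 21).

P1: 9; P2: 8; P3: 4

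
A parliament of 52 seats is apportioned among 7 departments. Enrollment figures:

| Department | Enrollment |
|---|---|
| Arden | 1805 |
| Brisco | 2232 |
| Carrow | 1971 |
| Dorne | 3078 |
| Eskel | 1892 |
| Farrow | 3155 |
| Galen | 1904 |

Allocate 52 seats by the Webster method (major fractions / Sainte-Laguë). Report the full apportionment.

Arden: 6; Brisco: 7; Carrow: 7; Dorne: 10; Eskel: 6; Farrow: 10; Galen: 6

Standard divisor 16037/52 ≈ 308.404; standard quotas: Arden 5.853, Brisco 7.237, Carrow 6.391, Dorne 9.980, Eskel 6.135, Farrow 10.230, Galen 6.174.
Rounding to the nearest integer gives 6, 7, 6, 10, 6, 10, 6 = 51 seats, so the divisor must be adjusted.
With modified divisor 302: modified quotas Arden 5.977, Brisco 7.391, Carrow 6.526, Dorne 10.192, Eskel 6.265, Farrow 10.447, Galen 6.305.
Rounding to the nearest integer: Arden 6, Brisco 7, Carrow 7, Dorne 10, Eskel 6, Farrow 10, Galen 6 (total 52).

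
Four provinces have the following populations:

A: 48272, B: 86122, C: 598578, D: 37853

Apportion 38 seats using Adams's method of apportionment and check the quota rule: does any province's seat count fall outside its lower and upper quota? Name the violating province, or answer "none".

Standard quotas: A 2.380, B 4.246, C 29.509, D 1.866.
Adams allocation: A 3, B 5, C 28, D 2.
C has quota 29.509 (lower 29, upper 30) but receives 28 — outside the quota interval.

C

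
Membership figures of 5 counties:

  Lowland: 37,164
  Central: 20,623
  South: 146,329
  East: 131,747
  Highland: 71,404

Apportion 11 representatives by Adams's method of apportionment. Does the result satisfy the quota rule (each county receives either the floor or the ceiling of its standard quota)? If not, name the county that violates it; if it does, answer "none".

Standard quotas: Lowland 1.004, Central 0.557, South 3.952, East 3.558, Highland 1.929.
Adams allocation: Lowland 1, Central 1, South 4, East 3, Highland 2.
Every allocation lies between the lower and upper quota.

none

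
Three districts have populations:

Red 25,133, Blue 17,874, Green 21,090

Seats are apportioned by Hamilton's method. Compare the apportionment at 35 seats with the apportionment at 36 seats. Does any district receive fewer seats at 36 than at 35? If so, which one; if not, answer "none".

At 35 seats: Red 14, Blue 10, Green 11.
At 36 seats: Red 14, Blue 10, Green 12.
No district's allocation decreased.

none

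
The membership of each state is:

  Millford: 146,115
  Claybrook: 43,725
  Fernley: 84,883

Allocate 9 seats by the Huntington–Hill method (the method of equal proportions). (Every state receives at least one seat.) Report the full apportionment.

With divisor 31795: modified quotas Millford 4.596, Claybrook 1.375, Fernley 2.670.
Geometric-mean thresholds: Millford √(4·5)=4.472, Claybrook √(1·2)=1.414, Fernley √(2·3)=2.449.
Each quota rounded against its threshold gives Millford 5, Claybrook 1, Fernley 3 (total 9).

Millford: 5, Claybrook: 1, Fernley: 3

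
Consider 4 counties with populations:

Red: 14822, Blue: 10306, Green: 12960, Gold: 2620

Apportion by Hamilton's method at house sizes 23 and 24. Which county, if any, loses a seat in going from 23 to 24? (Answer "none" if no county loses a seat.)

Gold

At 23 seats: Red 8, Blue 6, Green 7, Gold 2.
At 24 seats: Red 9, Blue 6, Green 8, Gold 1.
Gold drops from 2 to 1.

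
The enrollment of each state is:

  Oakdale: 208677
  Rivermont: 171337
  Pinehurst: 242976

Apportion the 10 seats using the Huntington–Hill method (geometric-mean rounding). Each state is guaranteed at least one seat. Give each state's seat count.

With divisor 65094: modified quotas Oakdale 3.206, Rivermont 2.632, Pinehurst 3.733.
Geometric-mean thresholds: Oakdale √(3·4)=3.464, Rivermont √(2·3)=2.449, Pinehurst √(3·4)=3.464.
Each quota rounded against its threshold gives Oakdale 3, Rivermont 3, Pinehurst 4 (total 10).

Oakdale: 3; Rivermont: 3; Pinehurst: 4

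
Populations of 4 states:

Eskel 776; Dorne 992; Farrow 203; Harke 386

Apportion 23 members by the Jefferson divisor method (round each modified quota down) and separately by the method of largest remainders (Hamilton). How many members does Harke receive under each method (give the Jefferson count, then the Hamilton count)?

Jefferson: Eskel 8, Dorne 10, Farrow 2, Harke 3.
Hamilton: Eskel 7, Dorne 10, Farrow 2, Harke 4.
Harke gets 3 under Jefferson and 4 under Hamilton.

3 and 4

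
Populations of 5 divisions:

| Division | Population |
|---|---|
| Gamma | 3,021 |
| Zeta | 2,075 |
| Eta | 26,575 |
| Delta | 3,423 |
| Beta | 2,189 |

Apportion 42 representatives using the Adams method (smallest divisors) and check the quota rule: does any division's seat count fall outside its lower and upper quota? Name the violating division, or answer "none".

Eta

Standard quotas: Gamma 3.403, Zeta 2.338, Eta 29.937, Delta 3.856, Beta 2.466.
Adams allocation: Gamma 4, Zeta 3, Eta 28, Delta 4, Beta 3.
Eta has quota 29.937 (lower 29, upper 30) but receives 28 — outside the quota interval.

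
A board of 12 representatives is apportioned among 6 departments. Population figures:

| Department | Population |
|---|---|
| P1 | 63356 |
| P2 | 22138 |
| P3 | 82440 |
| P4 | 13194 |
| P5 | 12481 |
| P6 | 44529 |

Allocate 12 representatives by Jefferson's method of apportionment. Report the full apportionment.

Standard divisor 238138/12 ≈ 19844.833; standard quotas: P1 3.193, P2 1.116, P3 4.154, P4 0.665, P5 0.629, P6 2.244.
Rounding down gives 3, 1, 4, 0, 0, 2 = 10 seats, so the divisor must be adjusted.
With modified divisor 15300: modified quotas P1 4.141, P2 1.447, P3 5.388, P4 0.862, P5 0.816, P6 2.910.
Rounding down: P1 4, P2 1, P3 5, P4 0, P5 0, P6 2 (total 12).

P1 4, P2 1, P3 5, P4 0, P5 0, P6 2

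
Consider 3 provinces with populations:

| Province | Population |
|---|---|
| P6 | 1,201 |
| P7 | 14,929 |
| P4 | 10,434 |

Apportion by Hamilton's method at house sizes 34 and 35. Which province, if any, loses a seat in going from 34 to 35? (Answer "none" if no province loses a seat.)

P6

At 34 seats: P6 2, P7 19, P4 13.
At 35 seats: P6 1, P7 20, P4 14.
P6 drops from 2 to 1.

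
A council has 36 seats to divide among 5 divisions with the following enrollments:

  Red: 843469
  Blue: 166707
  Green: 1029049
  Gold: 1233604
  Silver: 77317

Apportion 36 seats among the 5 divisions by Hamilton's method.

Red=9; Blue=2; Green=11; Gold=13; Silver=1

Total 3350146; standard divisor 3350146/36 ≈ 93059.611.
Standard quotas: Red 9.0637, Blue 1.7914, Green 11.0580, Gold 13.2561, Silver 0.8308.
Lower quotas: Red 9, Blue 1, Green 11, Gold 13, Silver 0 (sum 34, leaving 2 seats).
Remainders in descending order: Silver 0.8308, Blue 0.7914, Gold 0.2561, Red 0.0637, Green 0.0580.
Largest remainders: Silver, Blue receive the extra seats.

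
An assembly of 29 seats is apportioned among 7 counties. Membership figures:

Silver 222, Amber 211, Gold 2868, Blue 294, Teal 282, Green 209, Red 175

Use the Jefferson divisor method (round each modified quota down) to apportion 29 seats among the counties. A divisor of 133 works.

Silver 1; Amber 1; Gold 21; Blue 2; Teal 2; Green 1; Red 1

With modified divisor 133: modified quotas Silver 1.669, Amber 1.586, Gold 21.564, Blue 2.211, Teal 2.120, Green 1.571, Red 1.316.
Rounding down: Silver 1, Amber 1, Gold 21, Blue 2, Teal 2, Green 1, Red 1 (total 29).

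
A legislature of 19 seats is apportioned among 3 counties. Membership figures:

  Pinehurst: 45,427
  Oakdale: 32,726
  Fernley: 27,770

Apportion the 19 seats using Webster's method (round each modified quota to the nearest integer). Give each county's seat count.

Pinehurst 8, Oakdale 6, Fernley 5

Standard divisor 105923/19 ≈ 5574.895; standard quotas: Pinehurst 8.148, Oakdale 5.870, Fernley 4.981.
Rounding to the nearest integer gives Pinehurst 8, Oakdale 6, Fernley 5 — total 19, matching the house size, so no adjustment is needed.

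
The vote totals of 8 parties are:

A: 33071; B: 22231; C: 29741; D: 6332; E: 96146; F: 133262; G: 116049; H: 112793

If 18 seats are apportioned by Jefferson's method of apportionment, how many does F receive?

Standard divisor 549625/18 ≈ 30534.722; standard quotas: A 1.083, B 0.728, C 0.974, D 0.207, E 3.149, F 4.364, G 3.801, H 3.694.
Rounding down gives 1, 0, 0, 0, 3, 4, 3, 3 = 14 seats, so the divisor must be adjusted.
With modified divisor 25300: modified quotas A 1.307, B 0.879, C 1.176, D 0.250, E 3.800, F 5.267, G 4.587, H 4.458.
Rounding down: A 1, B 0, C 1, D 0, E 3, F 5, G 4, H 4 (total 18).
F receives 5.

5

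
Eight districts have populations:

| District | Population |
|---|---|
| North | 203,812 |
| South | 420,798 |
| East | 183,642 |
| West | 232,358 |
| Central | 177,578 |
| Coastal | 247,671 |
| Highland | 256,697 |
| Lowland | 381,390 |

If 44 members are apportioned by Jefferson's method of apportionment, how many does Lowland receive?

Standard divisor 2103946/44 ≈ 47816.955; standard quotas: North 4.262, South 8.800, East 3.841, West 4.859, Central 3.714, Coastal 5.180, Highland 5.368, Lowland 7.976.
Rounding down gives 4, 8, 3, 4, 3, 5, 5, 7 = 39 seats, so the divisor must be adjusted.
With modified divisor 43600: modified quotas North 4.675, South 9.651, East 4.212, West 5.329, Central 4.073, Coastal 5.681, Highland 5.888, Lowland 8.747.
Rounding down: North 4, South 9, East 4, West 5, Central 4, Coastal 5, Highland 5, Lowland 8 (total 44).
Lowland receives 8.

8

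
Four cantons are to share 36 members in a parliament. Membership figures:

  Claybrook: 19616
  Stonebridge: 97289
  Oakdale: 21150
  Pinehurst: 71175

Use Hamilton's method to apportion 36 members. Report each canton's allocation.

Claybrook: 3, Stonebridge: 17, Oakdale: 4, Pinehurst: 12

Standard divisor: 209230 ÷ 36 ≈ 5811.944.
Standard quotas: Claybrook 3.3751, Stonebridge 16.7395, Oakdale 3.6391, Pinehurst 12.2463.
Lower quotas: Claybrook 3, Stonebridge 16, Oakdale 3, Pinehurst 12 (sum 34, leaving 2 seats).
Remainders in descending order: Stonebridge 0.7395, Oakdale 0.6391, Claybrook 0.3751, Pinehurst 0.2463.
The surplus seats go to Stonebridge, Oakdale.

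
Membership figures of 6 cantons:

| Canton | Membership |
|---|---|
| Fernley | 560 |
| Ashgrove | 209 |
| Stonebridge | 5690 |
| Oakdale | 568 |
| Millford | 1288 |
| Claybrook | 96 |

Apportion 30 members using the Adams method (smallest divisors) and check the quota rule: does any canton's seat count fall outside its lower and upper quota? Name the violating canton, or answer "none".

Stonebridge

Standard quotas: Fernley 1.997, Ashgrove 0.745, Stonebridge 20.295, Oakdale 2.026, Millford 4.594, Claybrook 0.342.
Adams allocation: Fernley 2, Ashgrove 1, Stonebridge 19, Oakdale 2, Millford 5, Claybrook 1.
Stonebridge has quota 20.295 (lower 20, upper 21) but receives 19 — outside the quota interval.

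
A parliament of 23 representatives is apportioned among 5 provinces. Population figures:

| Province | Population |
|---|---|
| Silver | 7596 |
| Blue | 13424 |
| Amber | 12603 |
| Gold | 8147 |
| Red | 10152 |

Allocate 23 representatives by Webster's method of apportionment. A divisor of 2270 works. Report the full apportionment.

Silver: 3, Blue: 6, Amber: 6, Gold: 4, Red: 4

With modified divisor 2270: modified quotas Silver 3.346, Blue 5.914, Amber 5.552, Gold 3.589, Red 4.472.
Rounding to the nearest integer: Silver 3, Blue 6, Amber 6, Gold 4, Red 4 (total 23).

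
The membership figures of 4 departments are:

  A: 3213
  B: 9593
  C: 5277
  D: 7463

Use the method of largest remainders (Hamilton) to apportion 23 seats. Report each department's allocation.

A: 3; B: 8; C: 5; D: 7

The standard divisor is 25546/23 ≈ 1110.696.
Standard quotas: A 2.8928, B 8.6369, C 4.7511, D 6.7192.
Lower quotas: A 2, B 8, C 4, D 6 (sum 20, leaving 3 seats).
Remainders in descending order: A 0.8928, C 0.7511, D 0.7192, B 0.6369.
Largest remainders: A, C, D receive the extra seats.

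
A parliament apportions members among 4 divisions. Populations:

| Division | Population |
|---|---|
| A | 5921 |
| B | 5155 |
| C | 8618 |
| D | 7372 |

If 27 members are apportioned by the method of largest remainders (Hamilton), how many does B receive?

Standard divisor: 27066 ÷ 27 ≈ 1002.444.
Standard quotas: A 5.9066, B 5.1424, C 8.5970, D 7.3540.
Lower quotas: A 5, B 5, C 8, D 7 (sum 25, leaving 2 seats).
Remainders in descending order: A 0.9066, C 0.5970, D 0.3540, B 0.1424.
The surplus seats go to A, C.
B receives 5.

5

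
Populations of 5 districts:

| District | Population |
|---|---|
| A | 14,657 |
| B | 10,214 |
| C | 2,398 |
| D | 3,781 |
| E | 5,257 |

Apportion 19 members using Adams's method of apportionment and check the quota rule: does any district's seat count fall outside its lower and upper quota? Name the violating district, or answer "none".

none

Standard quotas: A 7.670, B 5.345, C 1.255, D 1.979, E 2.751.
Adams allocation: A 7, B 5, C 2, D 2, E 3.
Every allocation lies between the lower and upper quota.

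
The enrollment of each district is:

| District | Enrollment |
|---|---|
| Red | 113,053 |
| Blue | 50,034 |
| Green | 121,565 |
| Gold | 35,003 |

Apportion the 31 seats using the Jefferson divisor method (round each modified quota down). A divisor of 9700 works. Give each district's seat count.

Red=11, Blue=5, Green=12, Gold=3

With modified divisor 9700: modified quotas Red 11.655, Blue 5.158, Green 12.532, Gold 3.609.
Rounding down: Red 11, Blue 5, Green 12, Gold 3 (total 31).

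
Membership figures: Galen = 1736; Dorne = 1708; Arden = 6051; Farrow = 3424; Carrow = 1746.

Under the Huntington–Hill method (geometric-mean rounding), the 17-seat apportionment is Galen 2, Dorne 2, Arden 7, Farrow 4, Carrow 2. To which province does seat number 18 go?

Arden

Priority for the next seat is population ÷ (√(s·(s+1))).
Priorities: Galen 708.719, Dorne 697.288, Arden 808.599, Farrow 765.630, Carrow 712.802.
Highest priority: Arden.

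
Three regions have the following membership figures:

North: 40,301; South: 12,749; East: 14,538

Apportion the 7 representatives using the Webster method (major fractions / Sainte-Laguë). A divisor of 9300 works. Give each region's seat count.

North: 4; South: 1; East: 2

With modified divisor 9300: modified quotas North 4.333, South 1.371, East 1.563.
Rounding to the nearest integer: North 4, South 1, East 2 (total 7).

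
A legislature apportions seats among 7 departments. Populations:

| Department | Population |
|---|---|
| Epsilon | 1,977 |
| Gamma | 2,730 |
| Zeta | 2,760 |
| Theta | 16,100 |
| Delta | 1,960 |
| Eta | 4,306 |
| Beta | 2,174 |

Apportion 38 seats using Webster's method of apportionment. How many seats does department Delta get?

2

Standard divisor 32007/38 ≈ 842.289; standard quotas: Epsilon 2.347, Gamma 3.241, Zeta 3.277, Theta 19.115, Delta 2.327, Eta 5.112, Beta 2.581.
Rounding to the nearest integer gives 2, 3, 3, 19, 2, 5, 3 = 37 seats, so the divisor must be adjusted.
With modified divisor 800: modified quotas Epsilon 2.471, Gamma 3.413, Zeta 3.450, Theta 20.125, Delta 2.450, Eta 5.383, Beta 2.717.
Rounding to the nearest integer: Epsilon 2, Gamma 3, Zeta 3, Theta 20, Delta 2, Eta 5, Beta 3 (total 38).
Delta receives 2.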